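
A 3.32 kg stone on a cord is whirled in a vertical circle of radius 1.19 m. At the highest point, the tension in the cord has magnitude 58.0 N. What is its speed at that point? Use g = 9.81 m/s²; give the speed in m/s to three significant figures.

5.70 m/s

At the top, T + mg = mv²/r, so v = √(r(T/m + g)) = √(1.19 × (58.0/3.32 + 9.81)) = √(1.19 × 27.28) = √32.46 = 5.698 m/s.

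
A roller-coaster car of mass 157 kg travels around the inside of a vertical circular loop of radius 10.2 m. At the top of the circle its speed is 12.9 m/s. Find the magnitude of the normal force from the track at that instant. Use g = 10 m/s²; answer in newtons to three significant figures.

At the top, both N and the weight mg point inward (toward the centre), so N + mg = mv²/r.
N = m(v²/r − g) = 157 × ((12.9)²/10.2 − 10.0) = 157 × (16.31 − 10.0) = 157 × 6.315 = 991.4 N.

991 N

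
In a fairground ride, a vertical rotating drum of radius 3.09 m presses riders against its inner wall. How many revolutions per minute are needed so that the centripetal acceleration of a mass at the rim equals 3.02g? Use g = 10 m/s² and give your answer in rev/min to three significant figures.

29.9 rev/min

Require ω²r = 3.02g, so ω = √(3.02 × 10.0/3.09) = 3.126 rad/s.
In rev/min: ω × 60/(2π) = 3.126 × 60/(2π) = 29.85 rev/min.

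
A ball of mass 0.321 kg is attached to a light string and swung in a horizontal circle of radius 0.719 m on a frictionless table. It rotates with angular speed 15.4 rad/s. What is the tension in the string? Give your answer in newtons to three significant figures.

v = ωr = 15.4 × 0.719 = 11.07 m/s.
The tension is the only horizontal force, so it supplies the full centripetal force: T = m v²/r = 0.321 × (11.07)²/0.719 = 0.321 × 122.6/0.719 = 54.74 N.

54.7 N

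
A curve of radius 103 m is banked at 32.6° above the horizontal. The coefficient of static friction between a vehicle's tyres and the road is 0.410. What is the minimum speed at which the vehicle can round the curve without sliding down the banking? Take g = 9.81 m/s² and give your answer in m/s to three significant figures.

13.6 m/s

At the minimum speed, friction acts up the slope at its limiting value f = μN. Radially (horizontal, toward centre): N sinθ − μN cosθ = mv²/r. Vertically: N cosθ + μN sinθ = mg.
Dividing: v² = r g (sinθ − μcosθ)/(cosθ + μsinθ).
sinθ − μcosθ = 0.5388 − 0.410×0.8425 = 0.1934; cosθ + μsinθ = 0.8425 + 0.410×0.5388 = 1.063.
v² = 103 × 9.81 × 0.1934/1.063 = 183.7 m²/s², so v = 13.56 m/s.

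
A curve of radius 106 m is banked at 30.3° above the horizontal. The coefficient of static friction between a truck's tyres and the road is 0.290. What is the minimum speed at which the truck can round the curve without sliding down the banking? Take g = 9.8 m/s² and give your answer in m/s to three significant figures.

At the minimum speed, friction acts up the slope at its limiting value f = μN. Radially (horizontal, toward centre): N sinθ − μN cosθ = mv²/r. Vertically: N cosθ + μN sinθ = mg.
Dividing: v² = r g (sinθ − μcosθ)/(cosθ + μsinθ).
sinθ − μcosθ = 0.5045 − 0.290×0.8634 = 0.2541; cosθ + μsinθ = 0.8634 + 0.290×0.5045 = 1.010.
v² = 106 × 9.8 × 0.2541/1.010 = 261.5 m²/s², so v = 16.17 m/s.

16.2 m/s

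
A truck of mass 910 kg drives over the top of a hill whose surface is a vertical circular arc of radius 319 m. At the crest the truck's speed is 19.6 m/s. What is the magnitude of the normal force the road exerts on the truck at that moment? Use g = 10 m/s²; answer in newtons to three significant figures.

8000 N

At the crest the centripetal acceleration points downward (toward the centre of the arc), so mg − N = mv²/r.
N = m(g − v²/r) = 910 × (10.0 − (19.6)²/319) = 910 × (10.0 − 1.204) = 910 × 8.796 = 8004 N.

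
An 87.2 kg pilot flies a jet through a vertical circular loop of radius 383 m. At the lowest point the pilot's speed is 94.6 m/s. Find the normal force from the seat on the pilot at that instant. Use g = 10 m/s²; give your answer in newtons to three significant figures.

At the lowest point, N points up (toward the centre) and the weight mg points down (away from the centre), so the net inward force is N − mg = mv²/r.
N = m(v²/r + g) = 87.2 × ((94.6)²/383 + 10.0) = 87.2 × (23.37 + 10.0) = 87.2 × 33.37 = 2910 N.

2910 N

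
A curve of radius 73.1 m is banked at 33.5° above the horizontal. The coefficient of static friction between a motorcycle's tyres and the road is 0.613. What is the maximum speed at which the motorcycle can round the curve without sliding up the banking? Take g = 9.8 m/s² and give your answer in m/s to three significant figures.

At the maximum speed, friction acts down the slope at its limiting value f = μN. Radially (horizontal, toward centre): N sinθ + μN cosθ = mv²/r. Vertically: N cosθ − μN sinθ = mg.
Dividing: v² = r g (sinθ + μcosθ)/(cosθ − μsinθ).
sinθ + μcosθ = 0.5519 + 0.613×0.8339 = 1.063; cosθ − μsinθ = 0.8339 − 0.613×0.5519 = 0.4955.
v² = 73.1 × 9.8 × 1.063/0.4955 = 1537 m²/s², so v = 39.20 m/s.

39.2 m/s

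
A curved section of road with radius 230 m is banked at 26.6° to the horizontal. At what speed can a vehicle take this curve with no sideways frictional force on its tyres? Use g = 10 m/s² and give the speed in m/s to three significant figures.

On a frictionless banked curve, N sinθ = mv²/r and N cosθ = mg, so tanθ = v²/(rg).
v = √(r g tanθ) = √(230 × 10.0 × tan 26.6°) = √(230 × 10.0 × 0.5008) = √1152 = 33.94 m/s.

33.9 m/s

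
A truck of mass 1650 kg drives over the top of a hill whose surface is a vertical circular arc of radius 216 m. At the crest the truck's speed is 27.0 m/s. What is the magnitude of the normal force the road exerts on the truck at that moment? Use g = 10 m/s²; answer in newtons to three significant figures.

10900 N

At the crest the centripetal acceleration points downward (toward the centre of the arc), so mg − N = mv²/r.
N = m(g − v²/r) = 1650 × (10.0 − (27.0)²/216) = 1650 × (10.0 − 3.375) = 1650 × 6.625 = 10930 N.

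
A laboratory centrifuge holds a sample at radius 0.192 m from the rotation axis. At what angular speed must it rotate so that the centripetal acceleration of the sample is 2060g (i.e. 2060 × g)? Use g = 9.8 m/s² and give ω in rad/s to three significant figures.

Centripetal acceleration a_c = ω²r. Setting ω²r = 2060g:
ω = √(2060g / r) = √(2060 × 9.8 / 0.192) = √105100 = 324.3 rad/s.

324 rad/s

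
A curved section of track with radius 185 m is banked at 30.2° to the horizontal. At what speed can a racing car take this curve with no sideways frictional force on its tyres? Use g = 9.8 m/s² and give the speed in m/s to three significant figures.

32.5 m/s

On a frictionless banked curve, N sinθ = mv²/r and N cosθ = mg, so tanθ = v²/(rg).
v = √(r g tanθ) = √(185 × 9.8 × tan 30.2°) = √(185 × 9.8 × 0.5820) = √1055 = 32.48 m/s.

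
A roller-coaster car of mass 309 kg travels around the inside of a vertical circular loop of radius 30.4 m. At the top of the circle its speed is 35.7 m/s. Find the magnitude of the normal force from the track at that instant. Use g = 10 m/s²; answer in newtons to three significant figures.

9860 N

At the top, both N and the weight mg point inward (toward the centre), so N + mg = mv²/r.
N = m(v²/r − g) = 309 × ((35.7)²/30.4 − 10.0) = 309 × (41.92 − 10.0) = 309 × 31.92 = 9865 N.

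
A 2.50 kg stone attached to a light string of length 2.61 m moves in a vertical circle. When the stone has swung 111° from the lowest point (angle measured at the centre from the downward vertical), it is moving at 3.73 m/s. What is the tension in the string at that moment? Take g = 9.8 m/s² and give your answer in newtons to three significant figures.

Take the radial direction toward the centre of the circle as positive. The component of the weight along the string toward the centre is −mg cos φ (φ measured from the bottom), so Newton's second law along the string gives T − mg cos φ = m v²/r.
cos 111° = -0.3584, so T = m(v²/r + g cos φ) = 2.50 × ((3.73)²/2.61 + 9.8 × -0.3584) = 2.50 × (5.331 + (-3.512)) = 2.50 × 1.819 = 4.547 N.

4.55 N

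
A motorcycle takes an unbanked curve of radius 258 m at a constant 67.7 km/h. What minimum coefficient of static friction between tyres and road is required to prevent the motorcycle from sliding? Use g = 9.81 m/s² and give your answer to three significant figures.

v = 67.7/3.6 = 18.81 m/s.
Friction provides the centripetal force: μ_s m g = m v²/r, so μ_s = v²/(g r) = (18.81)²/(9.81 × 258) = 353.6/2531 = 0.1397.

0.140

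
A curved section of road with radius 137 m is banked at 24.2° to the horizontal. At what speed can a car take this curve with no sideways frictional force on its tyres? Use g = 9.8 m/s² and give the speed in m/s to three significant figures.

On a frictionless banked curve, N sinθ = mv²/r and N cosθ = mg, so tanθ = v²/(rg).
v = √(r g tanθ) = √(137 × 9.8 × tan 24.2°) = √(137 × 9.8 × 0.4494) = √603.4 = 24.56 m/s.

24.6 m/s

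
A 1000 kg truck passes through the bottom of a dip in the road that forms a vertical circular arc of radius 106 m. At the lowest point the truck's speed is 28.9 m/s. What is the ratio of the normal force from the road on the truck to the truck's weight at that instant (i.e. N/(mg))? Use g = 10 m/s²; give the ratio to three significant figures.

At the bottom, N − mg = mv²/r, so N = m(v²/r + g) and N/(mg) = v²/(rg) + 1 = (28.9)²/(106 × 10.0) + 1 = 0.7879 + 1 = 1.788.

1.79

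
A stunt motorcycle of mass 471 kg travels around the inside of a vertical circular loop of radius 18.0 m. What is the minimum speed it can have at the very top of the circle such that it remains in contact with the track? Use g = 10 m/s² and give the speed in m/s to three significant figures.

13.4 m/s

At the top, both weight mg and N point toward the centre: N + mg = mv²/r.
At minimum speed N → 0, so mg = mv_min²/r ⇒ v_min = √(g r) = √(10.0 × 18.0) = 13.42 m/s.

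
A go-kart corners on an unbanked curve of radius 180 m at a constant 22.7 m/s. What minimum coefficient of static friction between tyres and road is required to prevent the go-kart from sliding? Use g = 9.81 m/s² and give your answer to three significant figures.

Friction provides the centripetal force: μ_s m g = m v²/r, so μ_s = v²/(g r) = (22.70)²/(9.81 × 180) = 515.3/1766 = 0.2918.

0.292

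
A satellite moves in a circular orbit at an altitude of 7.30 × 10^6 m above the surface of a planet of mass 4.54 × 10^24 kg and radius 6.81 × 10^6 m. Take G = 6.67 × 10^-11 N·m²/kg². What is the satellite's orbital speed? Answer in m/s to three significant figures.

Orbital radius r = R + h = 6.81 × 10^6 + 7.30 × 10^6 = 1.411 × 10^7 m.
Gravity supplies the centripetal force: G M m / r² = m v² / r, so v = √(GM/r).
v = √(6.67 × 10^-11 × 4.54 × 10^24 / 1.411 × 10^7) = √(2.146 × 10^7) = 4633 m/s.

4630 m/s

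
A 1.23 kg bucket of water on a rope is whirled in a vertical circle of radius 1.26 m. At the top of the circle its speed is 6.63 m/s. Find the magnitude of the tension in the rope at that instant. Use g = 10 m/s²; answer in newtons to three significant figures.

30.6 N

At the top, both T and the weight mg point inward (toward the centre), so T + mg = mv²/r.
T = m(v²/r − g) = 1.23 × ((6.63)²/1.26 − 10.0) = 1.23 × (34.89 − 10.0) = 1.23 × 24.89 = 30.61 N.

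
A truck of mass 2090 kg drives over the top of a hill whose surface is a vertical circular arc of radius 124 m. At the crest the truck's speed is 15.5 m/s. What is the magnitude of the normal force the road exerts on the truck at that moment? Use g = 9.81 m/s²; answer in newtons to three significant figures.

At the crest the centripetal acceleration points downward (toward the centre of the arc), so mg − N = mv²/r.
N = m(g − v²/r) = 2090 × (9.81 − (15.5)²/124) = 2090 × (9.81 − 1.938) = 2090 × 7.873 = 16450 N.

16500 N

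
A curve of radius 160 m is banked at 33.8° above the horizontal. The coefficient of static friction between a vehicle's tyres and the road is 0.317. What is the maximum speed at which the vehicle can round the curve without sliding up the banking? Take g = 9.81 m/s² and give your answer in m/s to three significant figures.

At the maximum speed, friction acts down the slope at its limiting value f = μN. Radially (horizontal, toward centre): N sinθ + μN cosθ = mv²/r. Vertically: N cosθ − μN sinθ = mg.
Dividing: v² = r g (sinθ + μcosθ)/(cosθ − μsinθ).
sinθ + μcosθ = 0.5563 + 0.317×0.8310 = 0.8197; cosθ − μsinθ = 0.8310 − 0.317×0.5563 = 0.6546.
v² = 160 × 9.81 × 0.8197/0.6546 = 1965 m²/s², so v = 44.33 m/s.

44.3 m/s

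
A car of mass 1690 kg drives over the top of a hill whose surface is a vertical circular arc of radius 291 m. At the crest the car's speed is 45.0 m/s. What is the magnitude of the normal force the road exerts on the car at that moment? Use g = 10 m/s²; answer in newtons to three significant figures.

5140 N

At the crest the centripetal acceleration points downward (toward the centre of the arc), so mg − N = mv²/r.
N = m(g − v²/r) = 1690 × (10.0 − (45.0)²/291) = 1690 × (10.0 − 6.959) = 1690 × 3.041 = 5140 N.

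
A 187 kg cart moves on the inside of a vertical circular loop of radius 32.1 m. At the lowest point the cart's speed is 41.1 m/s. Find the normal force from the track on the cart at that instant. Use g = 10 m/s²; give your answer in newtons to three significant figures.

11700 N

At the lowest point, N points up (toward the centre) and the weight mg points down (away from the centre), so the net inward force is N − mg = mv²/r.
N = m(v²/r + g) = 187 × ((41.1)²/32.1 + 10.0) = 187 × (52.62 + 10.0) = 187 × 62.62 = 11710 N.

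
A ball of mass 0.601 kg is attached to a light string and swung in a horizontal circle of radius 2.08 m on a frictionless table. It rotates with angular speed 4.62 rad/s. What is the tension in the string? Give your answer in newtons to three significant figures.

26.7 N

v = ωr = 4.62 × 2.08 = 9.610 m/s.
The tension is the only horizontal force, so it supplies the full centripetal force: T = m v²/r = 0.601 × (9.610)²/2.08 = 0.601 × 92.34/2.08 = 26.68 N.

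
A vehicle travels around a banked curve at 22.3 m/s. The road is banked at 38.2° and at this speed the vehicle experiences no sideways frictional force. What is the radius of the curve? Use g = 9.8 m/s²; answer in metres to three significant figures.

Frictionless banking: tanθ = v²/(rg), so r = v²/(g tanθ).
r = (22.3)²/(9.8 × tan 38.2°) = 497.3/(9.8 × 0.7869) = 497.3/7.712 = 64.48 m.

64.5 m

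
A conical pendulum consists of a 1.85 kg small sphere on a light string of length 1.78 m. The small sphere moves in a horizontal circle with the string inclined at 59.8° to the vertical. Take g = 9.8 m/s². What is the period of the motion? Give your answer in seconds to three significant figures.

r = L sinθ = 1.538 m. From T sinθ = mω²r and T cosθ = mg: tanθ = ω²r/g, so ω² = g tanθ / r = g/(L cosθ).
ω = √(g/(L cosθ)) = √(9.8/(1.78 × 0.5030)) = √10.95 = 3.308 rad/s.
Period = 2π/ω = 1.899 s.

1.90 s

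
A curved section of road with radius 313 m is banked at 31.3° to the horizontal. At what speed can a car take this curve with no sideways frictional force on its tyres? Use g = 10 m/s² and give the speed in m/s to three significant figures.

43.6 m/s

On a frictionless banked curve, N sinθ = mv²/r and N cosθ = mg, so tanθ = v²/(rg).
v = √(r g tanθ) = √(313 × 10.0 × tan 31.3°) = √(313 × 10.0 × 0.6080) = √1903 = 43.62 m/s.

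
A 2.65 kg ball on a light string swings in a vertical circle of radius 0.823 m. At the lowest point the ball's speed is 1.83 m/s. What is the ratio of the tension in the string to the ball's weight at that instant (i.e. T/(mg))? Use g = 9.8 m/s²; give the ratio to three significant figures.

At the bottom, T − mg = mv²/r, so T = m(v²/r + g) and T/(mg) = v²/(rg) + 1 = (1.83)²/(0.823 × 9.8) + 1 = 0.4152 + 1 = 1.415.

1.42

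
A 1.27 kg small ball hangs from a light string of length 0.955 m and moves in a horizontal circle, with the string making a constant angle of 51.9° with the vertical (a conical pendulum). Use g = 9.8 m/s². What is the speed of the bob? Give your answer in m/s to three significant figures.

The radius of the circle is r = L sinθ = 0.955 × sin 51.9° = 0.7515 m.
Horizontally T sinθ = mv²/r and vertically T cosθ = mg, so tanθ = v²/(rg).
v = √(r g tanθ) = √(0.7515 × 9.8 × 1.275) = √9.393 = 3.065 m/s.

3.06 m/s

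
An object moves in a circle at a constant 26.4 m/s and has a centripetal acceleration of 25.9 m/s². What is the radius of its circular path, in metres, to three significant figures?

26.9 m

a_c = v²/r ⇒ r = v²/a_c = (26.4)²/25.9 = 697.0/25.9 = 26.91 m.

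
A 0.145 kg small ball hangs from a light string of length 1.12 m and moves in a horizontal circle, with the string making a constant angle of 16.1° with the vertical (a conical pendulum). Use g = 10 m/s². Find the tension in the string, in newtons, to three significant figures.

Vertically the bob has no acceleration, so T cosθ = mg.
T = mg/cosθ = 0.145 × 10.0 / cos 16.1° = 1.450/0.9608 = 1.509 N.

1.51 N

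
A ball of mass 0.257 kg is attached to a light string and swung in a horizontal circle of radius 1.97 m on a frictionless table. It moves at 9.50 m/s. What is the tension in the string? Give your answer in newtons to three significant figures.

11.8 N

The tension is the only horizontal force, so it supplies the full centripetal force: T = m v²/r = 0.257 × (9.500)²/1.97 = 0.257 × 90.25/1.97 = 11.77 N.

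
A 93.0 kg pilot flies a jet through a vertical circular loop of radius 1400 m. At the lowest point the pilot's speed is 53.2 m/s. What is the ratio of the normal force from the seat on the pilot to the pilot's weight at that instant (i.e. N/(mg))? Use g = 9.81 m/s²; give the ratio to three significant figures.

1.21

At the bottom, N − mg = mv²/r, so N = m(v²/r + g) and N/(mg) = v²/(rg) + 1 = (53.2)²/(1400 × 9.81) + 1 = 0.2061 + 1 = 1.206.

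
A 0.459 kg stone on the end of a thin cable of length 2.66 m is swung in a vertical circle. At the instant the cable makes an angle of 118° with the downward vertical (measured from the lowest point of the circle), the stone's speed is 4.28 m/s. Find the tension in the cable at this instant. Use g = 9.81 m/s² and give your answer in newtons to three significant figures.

1.05 N

Take the radial direction toward the centre of the circle as positive. The component of the weight along the string toward the centre is −mg cos φ (φ measured from the bottom), so Newton's second law along the string gives T − mg cos φ = m v²/r.
cos 118° = -0.4695, so T = m(v²/r + g cos φ) = 0.459 × ((4.28)²/2.66 + 9.81 × -0.4695) = 0.459 × (6.887 + (-4.606)) = 0.459 × 2.281 = 1.047 N.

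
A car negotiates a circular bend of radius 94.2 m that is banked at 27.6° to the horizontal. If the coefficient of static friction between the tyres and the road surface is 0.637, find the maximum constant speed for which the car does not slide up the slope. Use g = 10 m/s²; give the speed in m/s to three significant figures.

At the maximum speed, friction acts down the slope at its limiting value f = μN. Radially (horizontal, toward centre): N sinθ + μN cosθ = mv²/r. Vertically: N cosθ − μN sinθ = mg.
Dividing: v² = r g (sinθ + μcosθ)/(cosθ − μsinθ).
sinθ + μcosθ = 0.4633 + 0.637×0.8862 = 1.028; cosθ − μsinθ = 0.8862 − 0.637×0.4633 = 0.5911.
v² = 94.2 × 10.0 × 1.028/0.5911 = 1638 m²/s², so v = 40.47 m/s.

40.5 m/s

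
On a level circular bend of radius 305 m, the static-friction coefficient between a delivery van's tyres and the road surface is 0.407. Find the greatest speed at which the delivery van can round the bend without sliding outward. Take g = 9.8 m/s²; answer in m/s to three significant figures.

34.9 m/s

The only inward force on a level bend is static friction, so at the limit f_s = μ_s N = μ_s m g = m v²/r.
Mass cancels: v_max = √(μ_s g r) = √(0.407 × 9.8 × 305) = √1217 = 34.88 m/s.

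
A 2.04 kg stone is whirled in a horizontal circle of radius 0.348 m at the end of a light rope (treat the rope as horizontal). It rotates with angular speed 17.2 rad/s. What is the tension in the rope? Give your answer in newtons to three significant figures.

210 N

v = ωr = 17.2 × 0.348 = 5.986 m/s.
The tension is the only horizontal force, so it supplies the full centripetal force: T = m v²/r = 2.04 × (5.986)²/0.348 = 2.04 × 35.83/0.348 = 210.0 N.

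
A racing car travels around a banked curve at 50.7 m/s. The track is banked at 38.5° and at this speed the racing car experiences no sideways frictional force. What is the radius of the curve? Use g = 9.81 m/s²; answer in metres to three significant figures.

Frictionless banking: tanθ = v²/(rg), so r = v²/(g tanθ).
r = (50.7)²/(9.81 × tan 38.5°) = 2570/(9.81 × 0.7954) = 2570/7.803 = 329.4 m.

329 m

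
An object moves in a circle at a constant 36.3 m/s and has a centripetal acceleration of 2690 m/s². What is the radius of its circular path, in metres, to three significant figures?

a_c = v²/r ⇒ r = v²/a_c = (36.3)²/2690 = 1318/2690 = 0.4898 m.

0.490 m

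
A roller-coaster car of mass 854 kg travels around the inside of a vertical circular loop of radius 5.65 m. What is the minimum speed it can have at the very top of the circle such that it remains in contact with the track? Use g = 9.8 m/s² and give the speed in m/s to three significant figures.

7.44 m/s

At the highest point the centre is directly below, so both the weight and N act inward: N + mg = mv²/r.
At minimum speed N → 0, so mg = mv_min²/r ⇒ v_min = √(g r) = √(9.8 × 5.65) = 7.441 m/s.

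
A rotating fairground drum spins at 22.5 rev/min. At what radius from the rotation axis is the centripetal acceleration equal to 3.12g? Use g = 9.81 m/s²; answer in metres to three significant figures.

5.51 m

ω = 22.5 rev/min × 2π/60 = 2.356 rad/s.
a_c = ω²r = 3.12g ⇒ r = 3.12 × 9.81 / (2.356)² = 30.61/5.552 = 5.513 m.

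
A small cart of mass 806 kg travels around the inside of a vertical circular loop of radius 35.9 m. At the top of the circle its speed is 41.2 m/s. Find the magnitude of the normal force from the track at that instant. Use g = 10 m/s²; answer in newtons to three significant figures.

30000 N

At the top, both N and the weight mg point inward (toward the centre), so N + mg = mv²/r.
N = m(v²/r − g) = 806 × ((41.2)²/35.9 − 10.0) = 806 × (47.28 − 10.0) = 806 × 37.28 = 30050 N.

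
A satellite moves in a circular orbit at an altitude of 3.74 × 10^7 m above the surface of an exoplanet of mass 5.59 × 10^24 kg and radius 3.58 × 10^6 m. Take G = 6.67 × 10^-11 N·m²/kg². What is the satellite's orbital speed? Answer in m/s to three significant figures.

3020 m/s

Orbital radius r = R + h = 3.58 × 10^6 + 3.74 × 10^7 = 4.098 × 10^7 m.
Gravity supplies the centripetal force: G M m / r² = m v² / r, so v = √(GM/r).
v = √(6.67 × 10^-11 × 5.59 × 10^24 / 4.098 × 10^7) = √(9.098 × 10^6) = 3016 m/s.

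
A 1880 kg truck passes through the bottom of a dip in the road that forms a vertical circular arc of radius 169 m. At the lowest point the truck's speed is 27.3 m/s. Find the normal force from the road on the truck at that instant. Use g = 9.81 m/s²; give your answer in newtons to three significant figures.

At the lowest point, N points up (toward the centre) and the weight mg points down (away from the centre), so the net inward force is N − mg = mv²/r.
N = m(v²/r + g) = 1880 × ((27.3)²/169 + 9.81) = 1880 × (4.410 + 9.81) = 1880 × 14.22 = 26730 N.

26700 N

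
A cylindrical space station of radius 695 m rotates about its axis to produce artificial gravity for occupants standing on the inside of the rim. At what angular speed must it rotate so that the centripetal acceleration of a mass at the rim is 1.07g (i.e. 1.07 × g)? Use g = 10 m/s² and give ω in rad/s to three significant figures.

0.124 rad/s

Centripetal acceleration a_c = ω²r. Setting ω²r = 1.07g:
ω = √(1.07g / r) = √(1.07 × 10.0 / 695) = √0.01540 = 0.1241 rad/s.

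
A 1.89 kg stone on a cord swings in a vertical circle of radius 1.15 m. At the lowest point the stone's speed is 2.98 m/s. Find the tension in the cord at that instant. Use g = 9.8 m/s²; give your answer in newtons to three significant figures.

33.1 N

At the lowest point, T points up (toward the centre) and the weight mg points down (away from the centre), so the net inward force is T − mg = mv²/r.
T = m(v²/r + g) = 1.89 × ((2.98)²/1.15 + 9.8) = 1.89 × (7.722 + 9.8) = 1.89 × 17.52 = 33.12 N.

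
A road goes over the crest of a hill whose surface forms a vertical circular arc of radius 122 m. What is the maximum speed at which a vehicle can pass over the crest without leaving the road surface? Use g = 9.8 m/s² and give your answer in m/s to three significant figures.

At the crest the centre of the circle is below the vehicle, so the net downward (centripetal) force is mg − N = mv²/r.
The vehicle leaves the road when N → 0, giving v_max = √(g r) = √(9.8 × 122) = 34.58 m/s.

34.6 m/s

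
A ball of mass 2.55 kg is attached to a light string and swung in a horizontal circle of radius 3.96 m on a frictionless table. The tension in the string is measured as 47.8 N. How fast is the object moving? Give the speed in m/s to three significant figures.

8.62 m/s

T = m v²/r ⇒ v = √(T r / m) = √(47.8 × 3.96 / 2.55) = √74.23 = 8.616 m/s.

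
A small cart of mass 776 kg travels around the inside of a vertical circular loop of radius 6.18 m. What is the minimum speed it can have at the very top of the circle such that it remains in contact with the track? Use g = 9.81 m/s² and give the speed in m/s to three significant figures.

At the highest point the centre is directly below, so both the weight and N act inward: N + mg = mv²/r.
At minimum speed N → 0, so mg = mv_min²/r ⇒ v_min = √(g r) = √(9.81 × 6.18) = 7.786 m/s.

7.79 m/s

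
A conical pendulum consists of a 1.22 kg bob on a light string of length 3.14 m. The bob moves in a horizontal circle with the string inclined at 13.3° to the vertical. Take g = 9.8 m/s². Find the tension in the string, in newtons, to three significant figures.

Vertically the bob has no acceleration, so T cosθ = mg.
T = mg/cosθ = 1.22 × 9.8 / cos 13.3° = 11.96/0.9732 = 12.29 N.

12.3 N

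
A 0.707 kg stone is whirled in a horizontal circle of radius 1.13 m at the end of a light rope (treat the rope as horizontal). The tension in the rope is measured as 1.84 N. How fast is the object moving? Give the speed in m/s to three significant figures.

T = m v²/r ⇒ v = √(T r / m) = √(1.84 × 1.13 / 0.707) = √2.941 = 1.715 m/s.

1.71 m/s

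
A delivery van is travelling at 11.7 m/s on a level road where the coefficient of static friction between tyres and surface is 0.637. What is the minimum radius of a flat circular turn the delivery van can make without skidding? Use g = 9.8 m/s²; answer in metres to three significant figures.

21.9 m

At the limit, μ_s m g = m v²/r, so r_min = v²/(μ_s g) = (11.7)²/(0.637 × 9.8) = 136.9/6.243 = 21.93 m.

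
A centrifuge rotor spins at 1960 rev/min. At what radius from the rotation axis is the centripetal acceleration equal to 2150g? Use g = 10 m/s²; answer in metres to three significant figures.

ω = 1960 rev/min × 2π/60 = 205.3 rad/s.
a_c = ω²r = 2150g ⇒ r = 2150 × 10.0 / (205.3)² = 21500/42130 = 0.5104 m.

0.510 m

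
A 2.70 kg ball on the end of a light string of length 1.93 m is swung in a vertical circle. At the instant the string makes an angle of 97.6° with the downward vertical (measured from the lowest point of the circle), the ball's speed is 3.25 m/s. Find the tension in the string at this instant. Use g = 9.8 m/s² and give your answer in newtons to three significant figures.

Take the radial direction toward the centre of the circle as positive. The component of the weight along the string toward the centre is −mg cos φ (φ measured from the bottom), so Newton's second law along the string gives T − mg cos φ = m v²/r.
cos 97.6° = -0.1323, so T = m(v²/r + g cos φ) = 2.70 × ((3.25)²/1.93 + 9.8 × -0.1323) = 2.70 × (5.473 + (-1.296)) = 2.70 × 4.177 = 11.28 N.

11.3 N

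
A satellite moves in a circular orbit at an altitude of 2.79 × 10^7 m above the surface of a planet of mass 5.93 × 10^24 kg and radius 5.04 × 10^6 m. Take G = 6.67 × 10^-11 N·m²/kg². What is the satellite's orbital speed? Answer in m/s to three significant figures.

3470 m/s

Orbital radius r = R + h = 5.04 × 10^6 + 2.79 × 10^7 = 3.294 × 10^7 m.
Gravity supplies the centripetal force: G M m / r² = m v² / r, so v = √(GM/r).
v = √(6.67 × 10^-11 × 5.93 × 10^24 / 3.294 × 10^7) = √(1.201 × 10^7) = 3465 m/s.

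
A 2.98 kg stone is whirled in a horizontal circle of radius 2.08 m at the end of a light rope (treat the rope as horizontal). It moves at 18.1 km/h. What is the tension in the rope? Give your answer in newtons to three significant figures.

v = 18.1 km/h = 18.1/3.6 = 5.028 m/s.
The tension is the only horizontal force, so it supplies the full centripetal force: T = m v²/r = 2.98 × (5.028)²/2.08 = 2.98 × 25.28/2.08 = 36.22 N.

36.2 N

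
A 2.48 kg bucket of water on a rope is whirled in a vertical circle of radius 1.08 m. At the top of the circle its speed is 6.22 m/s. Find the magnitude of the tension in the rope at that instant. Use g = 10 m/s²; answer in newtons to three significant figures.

64.0 N

At the top, both T and the weight mg point inward (toward the centre), so T + mg = mv²/r.
T = m(v²/r − g) = 2.48 × ((6.22)²/1.08 − 10.0) = 2.48 × (35.82 − 10.0) = 2.48 × 25.82 = 64.04 N.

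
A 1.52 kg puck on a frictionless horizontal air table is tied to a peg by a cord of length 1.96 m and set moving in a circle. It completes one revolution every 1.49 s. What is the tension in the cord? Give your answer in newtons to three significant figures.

53.0 N

v = 2πr/T = 2π × 1.96/1.49 = 8.265 m/s.
The tension is the only horizontal force, so it supplies the full centripetal force: T = m v²/r = 1.52 × (8.265)²/1.96 = 1.52 × 68.31/1.96 = 52.98 N.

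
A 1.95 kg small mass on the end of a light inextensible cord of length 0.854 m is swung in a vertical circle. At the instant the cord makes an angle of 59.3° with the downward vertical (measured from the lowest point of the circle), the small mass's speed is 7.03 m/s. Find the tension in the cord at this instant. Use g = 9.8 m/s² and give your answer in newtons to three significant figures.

Take the radial direction toward the centre of the circle as positive. The component of the weight along the string toward the centre is −mg cos φ (φ measured from the bottom), so Newton's second law along the string gives T − mg cos φ = m v²/r.
cos 59.3° = 0.5105, so T = m(v²/r + g cos φ) = 1.95 × ((7.03)²/0.854 + 9.8 × 0.5105) = 1.95 × (57.87 + (5.003)) = 1.95 × 62.87 = 122.6 N.

123 N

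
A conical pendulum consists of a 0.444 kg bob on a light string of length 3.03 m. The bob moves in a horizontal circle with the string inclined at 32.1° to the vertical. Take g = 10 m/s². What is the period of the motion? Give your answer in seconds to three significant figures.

3.18 s

r = L sinθ = 1.610 m. From T sinθ = mω²r and T cosθ = mg: tanθ = ω²r/g, so ω² = g tanθ / r = g/(L cosθ).
ω = √(g/(L cosθ)) = √(10.0/(3.03 × 0.8471)) = √3.896 = 1.974 rad/s.
Period = 2π/ω = 3.183 s.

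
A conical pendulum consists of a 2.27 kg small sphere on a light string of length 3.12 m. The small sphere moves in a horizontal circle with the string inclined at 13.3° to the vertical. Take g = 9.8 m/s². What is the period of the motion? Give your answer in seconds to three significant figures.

r = L sinθ = 0.7178 m. From T sinθ = mω²r and T cosθ = mg: tanθ = ω²r/g, so ω² = g tanθ / r = g/(L cosθ).
ω = √(g/(L cosθ)) = √(9.8/(3.12 × 0.9732)) = √3.228 = 1.797 rad/s.
Period = 2π/ω = 3.497 s.

3.50 s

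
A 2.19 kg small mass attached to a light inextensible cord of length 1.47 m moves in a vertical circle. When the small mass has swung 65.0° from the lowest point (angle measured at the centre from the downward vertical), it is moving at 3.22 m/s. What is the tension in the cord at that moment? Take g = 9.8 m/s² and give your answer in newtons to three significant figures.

24.5 N

Take the radial direction toward the centre of the circle as positive. The component of the weight along the string toward the centre is −mg cos φ (φ measured from the bottom), so Newton's second law along the string gives T − mg cos φ = m v²/r.
cos 65.0° = 0.4226, so T = m(v²/r + g cos φ) = 2.19 × ((3.22)²/1.47 + 9.8 × 0.4226) = 2.19 × (7.053 + (4.142)) = 2.19 × 11.19 = 24.52 N.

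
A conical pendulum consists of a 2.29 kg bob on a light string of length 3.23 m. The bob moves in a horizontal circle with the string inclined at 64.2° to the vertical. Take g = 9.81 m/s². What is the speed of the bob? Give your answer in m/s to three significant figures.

7.68 m/s

The radius of the circle is r = L sinθ = 3.23 × sin 64.2° = 2.908 m.
Horizontally T sinθ = mv²/r and vertically T cosθ = mg, so tanθ = v²/(rg).
v = √(r g tanθ) = √(2.908 × 9.81 × 2.069) = √59.01 = 7.682 m/s.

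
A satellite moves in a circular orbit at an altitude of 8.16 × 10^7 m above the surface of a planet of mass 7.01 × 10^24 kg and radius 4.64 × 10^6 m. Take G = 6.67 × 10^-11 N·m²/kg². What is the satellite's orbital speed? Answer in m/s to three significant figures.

2330 m/s

Orbital radius r = R + h = 4.64 × 10^6 + 8.16 × 10^7 = 8.624 × 10^7 m.
Gravity supplies the centripetal force: G M m / r² = m v² / r, so v = √(GM/r).
v = √(6.67 × 10^-11 × 7.01 × 10^24 / 8.624 × 10^7) = √(5.422 × 10^6) = 2328 m/s.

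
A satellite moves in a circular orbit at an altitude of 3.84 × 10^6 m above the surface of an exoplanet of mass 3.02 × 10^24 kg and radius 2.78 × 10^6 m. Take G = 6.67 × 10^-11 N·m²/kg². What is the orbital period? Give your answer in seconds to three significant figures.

r = R + h = 2.78 × 10^6 + 3.84 × 10^6 = 6.620 × 10^6 m. Gravity provides the centripetal force: G M m / r² = m v² / r ⇒ v = √(GM/r) = 5516 m/s.
T = 2πr/v = 2π × 6.620 × 10^6 / 5516 = 7541 s.

7540 s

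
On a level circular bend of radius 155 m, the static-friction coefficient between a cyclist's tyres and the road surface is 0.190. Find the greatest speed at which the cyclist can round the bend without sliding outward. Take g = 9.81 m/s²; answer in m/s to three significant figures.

On a flat curve, static friction is the only horizontal force, so it must supply the full centripetal force: μ_s m g = m v²/r.
Mass cancels: v_max = √(μ_s g r) = √(0.190 × 9.81 × 155) = √288.9 = 17.00 m/s.

17.0 m/s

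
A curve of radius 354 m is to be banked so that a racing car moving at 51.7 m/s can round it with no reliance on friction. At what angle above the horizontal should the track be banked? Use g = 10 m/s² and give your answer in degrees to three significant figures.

37.1°

With no friction, the horizontal component of the normal force provides the centripetal force: N sinθ = mv²/r, while N cosθ = mg vertically.
Dividing: tanθ = v²/(r g) = (51.7)²/(354 × 10.0) = 2673/3540 = 0.7551.
θ = arctan(0.7551) = 37.05°.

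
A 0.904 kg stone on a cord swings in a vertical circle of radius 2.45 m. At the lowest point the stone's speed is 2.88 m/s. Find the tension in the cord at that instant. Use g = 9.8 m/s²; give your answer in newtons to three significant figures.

At the lowest point, T points up (toward the centre) and the weight mg points down (away from the centre), so the net inward force is T − mg = mv²/r.
T = m(v²/r + g) = 0.904 × ((2.88)²/2.45 + 9.8) = 0.904 × (3.385 + 9.8) = 0.904 × 13.19 = 11.92 N.

11.9 N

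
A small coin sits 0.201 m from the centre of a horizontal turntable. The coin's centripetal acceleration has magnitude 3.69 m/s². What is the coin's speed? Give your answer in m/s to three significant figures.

a_c = v²/r ⇒ v = √(a_c · r) = √(3.69 × 0.201) = √0.7417 = 0.8612 m/s.

0.861 m/s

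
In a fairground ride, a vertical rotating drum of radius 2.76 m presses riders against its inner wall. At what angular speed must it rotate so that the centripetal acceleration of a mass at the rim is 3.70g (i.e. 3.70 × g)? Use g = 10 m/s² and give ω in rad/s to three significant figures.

Centripetal acceleration a_c = ω²r. Setting ω²r = 3.70g:
ω = √(3.70g / r) = √(3.70 × 10.0 / 2.76) = √13.41 = 3.661 rad/s.

3.66 rad/s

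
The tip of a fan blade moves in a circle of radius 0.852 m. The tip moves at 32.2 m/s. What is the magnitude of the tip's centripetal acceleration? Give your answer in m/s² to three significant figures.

a_c = v²/r = (32.20)²/0.852 = 1037/0.852 = 1217 m/s².

1220 m/s²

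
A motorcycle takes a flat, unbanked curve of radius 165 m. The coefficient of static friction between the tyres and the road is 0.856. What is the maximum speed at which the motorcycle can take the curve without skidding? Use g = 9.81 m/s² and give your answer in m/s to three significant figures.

The only inward force on a level bend is static friction, so at the limit f_s = μ_s N = μ_s m g = m v²/r.
Mass cancels: v_max = √(μ_s g r) = √(0.856 × 9.81 × 165) = √1386 = 37.22 m/s.

37.2 m/s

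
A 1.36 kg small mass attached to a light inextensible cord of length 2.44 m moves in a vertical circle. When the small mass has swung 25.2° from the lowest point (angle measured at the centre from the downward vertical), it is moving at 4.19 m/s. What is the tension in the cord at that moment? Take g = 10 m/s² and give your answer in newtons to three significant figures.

22.1 N

Take the radial direction toward the centre of the circle as positive. The component of the weight along the string toward the centre is −mg cos φ (φ measured from the bottom), so Newton's second law along the string gives T − mg cos φ = m v²/r.
cos 25.2° = 0.9048, so T = m(v²/r + g cos φ) = 1.36 × ((4.19)²/2.44 + 10.0 × 0.9048) = 1.36 × (7.195 + (9.048)) = 1.36 × 16.24 = 22.09 N.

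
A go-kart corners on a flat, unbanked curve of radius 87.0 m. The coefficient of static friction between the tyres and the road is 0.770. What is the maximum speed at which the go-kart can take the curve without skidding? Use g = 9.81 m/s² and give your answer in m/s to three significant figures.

25.6 m/s

On a flat curve, static friction is the only horizontal force, so it must supply the full centripetal force: μ_s m g = m v²/r.
Mass cancels: v_max = √(μ_s g r) = √(0.770 × 9.81 × 87.0) = √657.2 = 25.64 m/s.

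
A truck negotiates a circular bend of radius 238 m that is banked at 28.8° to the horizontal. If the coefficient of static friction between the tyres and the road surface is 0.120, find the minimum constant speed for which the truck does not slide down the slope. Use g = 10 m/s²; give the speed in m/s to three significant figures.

At the minimum speed, friction acts up the slope at its limiting value f = μN. Radially (horizontal, toward centre): N sinθ − μN cosθ = mv²/r. Vertically: N cosθ + μN sinθ = mg.
Dividing: v² = r g (sinθ − μcosθ)/(cosθ + μsinθ).
sinθ − μcosθ = 0.4818 − 0.120×0.8763 = 0.3766; cosθ + μsinθ = 0.8763 + 0.120×0.4818 = 0.9341.
v² = 238 × 10.0 × 0.3766/0.9341 = 959.5 m²/s², so v = 30.98 m/s.

31.0 m/s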